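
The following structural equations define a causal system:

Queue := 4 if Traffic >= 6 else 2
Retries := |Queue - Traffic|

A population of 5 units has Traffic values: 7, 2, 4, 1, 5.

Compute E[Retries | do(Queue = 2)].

2.2

The intervention sets Queue=2 in all 5 units regardless of Traffic. Recomputing Retries per unit gives 5, 0, 2, 1, 3; average 2.2.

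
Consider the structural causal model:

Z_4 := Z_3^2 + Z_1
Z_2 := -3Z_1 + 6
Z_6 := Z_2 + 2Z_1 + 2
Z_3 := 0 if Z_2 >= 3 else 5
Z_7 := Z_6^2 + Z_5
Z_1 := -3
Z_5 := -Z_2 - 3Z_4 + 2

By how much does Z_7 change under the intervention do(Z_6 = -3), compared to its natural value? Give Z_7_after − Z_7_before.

Intervening sets Z_6 = -3 and removes its equation (Z_6 := Z_2 + 2Z_1 + 2).
Z_2 = -3Z_1 + 6  [with Z_1=-3]  = 15
Z_3 = 0 if Z_2 >= 3 else 5  [with Z_2=15]  = 0
Z_4 = Z_3^2 + Z_1  [with Z_3=0, Z_1=-3]  = -3
Z_5 = -Z_2 - 3Z_4 + 2  [with Z_2=15, Z_4=-3]  = -4
Z_7 = Z_6^2 + Z_5  [with Z_6=-3, Z_5=-4]  = 5
Without intervention: Z_2 = -3Z_1 + 6  [with Z_1=-3]  = 15; Z_3 = 0 if Z_2 >= 3 else 5  [with Z_2=15]  = 0; Z_4 = Z_3^2 + Z_1  [with Z_3=0, Z_1=-3]  = -3; Z_5 = -Z_2 - 3Z_4 + 2  [with Z_2=15, Z_4=-3]  = -4; Z_6 = Z_2 + 2Z_1 + 2  [with Z_2=15, Z_1=-3]  = 11; Z_7 = Z_6^2 + Z_5  [with Z_6=11, Z_5=-4]  = 117.
Change = 5 − 117 = -112.

-112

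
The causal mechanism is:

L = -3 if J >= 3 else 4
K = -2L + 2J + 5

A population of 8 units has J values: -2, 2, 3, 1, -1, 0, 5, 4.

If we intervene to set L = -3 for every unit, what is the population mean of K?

The intervention sets L=-3 in all 8 units regardless of J. Recomputing K per unit gives 7, 15, 17, 13, 9, 11, 21, 19; average 14.

14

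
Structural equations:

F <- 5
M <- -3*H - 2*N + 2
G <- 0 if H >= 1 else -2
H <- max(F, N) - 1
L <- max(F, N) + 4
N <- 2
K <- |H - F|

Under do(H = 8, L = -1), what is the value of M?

Under do(H = 8, L = -1), each intervened variable's structural equation is replaced by its fixed value.
M = -3*H - 2*N + 2  [with H=8, N=2]  = -26

-26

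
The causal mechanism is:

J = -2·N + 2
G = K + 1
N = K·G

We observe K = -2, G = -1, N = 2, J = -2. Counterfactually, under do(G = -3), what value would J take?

Under do(G=-3), the mechanism G = K + 1 is discarded; G is fixed at -3.
N = K·G  [with K=-2, G=-3]  = 6
J = -2·N + 2  [with N=6]  = -10

-10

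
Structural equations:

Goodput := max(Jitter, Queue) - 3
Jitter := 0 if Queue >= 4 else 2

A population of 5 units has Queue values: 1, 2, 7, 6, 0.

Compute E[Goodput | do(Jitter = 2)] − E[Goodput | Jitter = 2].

1.8

The intervention sets Jitter=2 in all 5 units regardless of Queue. Recomputing Goodput per unit gives -1, -1, 4, 3, -1; average 0.8.
E[Goodput|Jitter=2] averages over only the 3 units with Jitter=2 (Queue = 1, 2, 0): Goodput = -1, -1, -1, mean -1.
Difference = 0.8 − (-1) = 1.8.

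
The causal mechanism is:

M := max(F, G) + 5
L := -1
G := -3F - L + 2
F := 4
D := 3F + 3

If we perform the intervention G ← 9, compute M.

The intervention breaks the incoming arrows to G: G := -3F - L + 2 no longer applies, and G = 9.
M = max(F, G) + 5  [with F=4, G=9]  = 14

14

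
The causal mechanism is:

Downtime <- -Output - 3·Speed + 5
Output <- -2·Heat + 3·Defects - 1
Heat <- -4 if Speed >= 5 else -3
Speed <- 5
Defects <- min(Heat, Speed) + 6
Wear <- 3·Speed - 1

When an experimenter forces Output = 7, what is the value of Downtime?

-17

The intervention breaks the incoming arrows to Output: Output <- -2·Heat + 3·Defects - 1 no longer applies, and Output = 7.
Downtime = -Output - 3·Speed + 5  [with Output=7, Speed=5]  = -17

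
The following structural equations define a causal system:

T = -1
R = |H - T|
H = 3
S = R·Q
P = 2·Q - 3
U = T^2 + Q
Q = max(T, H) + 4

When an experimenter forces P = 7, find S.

Intervening sets P = 7 and removes its equation (P = 2·Q - 3).
No directed path runs from P to S, so S keeps its natural value.
Q = max(T, H) + 4  [with T=-1, H=3]  = 7
R = |H - T|  [with H=3, T=-1]  = 4
S = R·Q  [with R=4, Q=7]  = 28

28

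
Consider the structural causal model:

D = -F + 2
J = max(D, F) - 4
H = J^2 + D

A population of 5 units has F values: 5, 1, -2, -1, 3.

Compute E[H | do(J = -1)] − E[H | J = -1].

-0.2

The intervention sets J=-1 in all 5 units regardless of F. Recomputing H per unit gives -2, 2, 5, 4, 0; average 1.8.
Observing J=-1 restricts to units where J's equation naturally yields -1: F ∈ {-1, 3}. In that subpopulation H = 4, 0, mean 2.
Difference = 1.8 − 2 = -0.2.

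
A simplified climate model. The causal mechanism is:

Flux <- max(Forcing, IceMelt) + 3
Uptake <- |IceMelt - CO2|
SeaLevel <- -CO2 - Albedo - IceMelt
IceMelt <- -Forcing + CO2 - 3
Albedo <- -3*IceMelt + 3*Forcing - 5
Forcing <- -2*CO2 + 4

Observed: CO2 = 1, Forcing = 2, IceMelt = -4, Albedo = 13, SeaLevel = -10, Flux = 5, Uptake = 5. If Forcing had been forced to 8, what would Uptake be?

Under do(Forcing=8), the mechanism Forcing <- -2*CO2 + 4 is discarded; Forcing is fixed at 8.
IceMelt = -Forcing + CO2 - 3  [with Forcing=8, CO2=1]  = -10
Uptake = |IceMelt - CO2|  [with IceMelt=-10, CO2=1]  = 11

11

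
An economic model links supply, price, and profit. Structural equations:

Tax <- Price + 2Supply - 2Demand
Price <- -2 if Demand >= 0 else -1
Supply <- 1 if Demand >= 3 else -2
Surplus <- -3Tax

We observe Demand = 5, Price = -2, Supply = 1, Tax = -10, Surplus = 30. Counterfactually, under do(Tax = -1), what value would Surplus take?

Intervening sets Tax = -1 and removes its equation (Tax <- Price + 2Supply - 2Demand).
Surplus = -3Tax  [with Tax=-1]  = 3

3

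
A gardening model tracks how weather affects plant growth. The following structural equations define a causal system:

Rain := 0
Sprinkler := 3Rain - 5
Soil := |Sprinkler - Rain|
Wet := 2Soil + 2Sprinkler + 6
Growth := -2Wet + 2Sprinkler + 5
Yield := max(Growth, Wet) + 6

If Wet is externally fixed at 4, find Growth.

Intervening sets Wet = 4 and removes its equation (Wet := 2Soil + 2Sprinkler + 6).
Sprinkler = 3Rain - 5  [with Rain=0]  = -5
Growth = -2Wet + 2Sprinkler + 5  [with Wet=4, Sprinkler=-5]  = -13

-13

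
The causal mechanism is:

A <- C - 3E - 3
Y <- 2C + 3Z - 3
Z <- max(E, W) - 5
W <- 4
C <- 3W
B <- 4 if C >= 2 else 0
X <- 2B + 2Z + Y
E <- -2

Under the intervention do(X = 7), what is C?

The intervention breaks the incoming arrows to X: X <- 2B + 2Z + Y no longer applies, and X = 7.
Since C is not a descendant of the intervened variable, it is unaffected.
C = 3W  [with W=4]  = 12

12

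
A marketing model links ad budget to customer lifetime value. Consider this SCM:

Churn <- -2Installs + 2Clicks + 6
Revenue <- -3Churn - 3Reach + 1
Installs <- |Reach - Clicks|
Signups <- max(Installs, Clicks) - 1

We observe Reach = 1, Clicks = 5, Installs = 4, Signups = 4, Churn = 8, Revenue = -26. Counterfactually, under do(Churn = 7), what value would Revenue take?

-23

The intervention breaks the incoming arrows to Churn: Churn <- -2Installs + 2Clicks + 6 no longer applies, and Churn = 7.
Revenue = -3Churn - 3Reach + 1  [with Churn=7, Reach=1]  = -23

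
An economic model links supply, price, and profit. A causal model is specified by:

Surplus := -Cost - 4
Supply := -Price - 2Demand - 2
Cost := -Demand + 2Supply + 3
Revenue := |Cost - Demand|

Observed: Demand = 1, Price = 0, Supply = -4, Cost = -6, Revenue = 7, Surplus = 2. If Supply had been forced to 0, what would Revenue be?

do(Supply=0) replaces the equation Supply := -Price - 2Demand - 2 with the constant Supply = 0.
Cost = -Demand + 2Supply + 3  [with Demand=1, Supply=0]  = 2
Revenue = |Cost - Demand|  [with Cost=2, Demand=1]  = 1

1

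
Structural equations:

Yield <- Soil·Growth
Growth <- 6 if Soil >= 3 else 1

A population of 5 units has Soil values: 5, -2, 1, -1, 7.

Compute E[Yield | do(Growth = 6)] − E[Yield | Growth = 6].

Under do(Growth=6), Growth's equation is replaced by Growth=6 for every unit. Per-unit Yield: 30, -12, 6, -6, 42. Mean = 12.
E[Yield|Growth=6] averages over only the 2 units with Growth=6 (Soil = 5, 7): Yield = 30, 42, mean 36.
Difference = 12 − 36 = -24.

-24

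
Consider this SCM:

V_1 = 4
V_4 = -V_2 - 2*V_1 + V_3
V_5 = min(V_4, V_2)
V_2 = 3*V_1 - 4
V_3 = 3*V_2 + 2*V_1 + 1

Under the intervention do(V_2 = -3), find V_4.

Under do(V_2=-3), the mechanism V_2 = 3*V_1 - 4 is discarded; V_2 is fixed at -3.
V_3 = 3*V_2 + 2*V_1 + 1  [with V_2=-3, V_1=4]  = 0
V_4 = -V_2 - 2*V_1 + V_3  [with V_2=-3, V_1=4, V_3=0]  = -5

-5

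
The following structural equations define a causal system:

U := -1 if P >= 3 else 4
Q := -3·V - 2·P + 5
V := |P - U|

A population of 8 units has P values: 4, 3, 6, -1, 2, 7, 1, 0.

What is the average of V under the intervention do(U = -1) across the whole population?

do(U=-1) breaks U's dependence on P. With U=-1 fixed, V across the units is 5, 4, 7, 0, 3, 8, 2, 1, mean 3.75.

3.75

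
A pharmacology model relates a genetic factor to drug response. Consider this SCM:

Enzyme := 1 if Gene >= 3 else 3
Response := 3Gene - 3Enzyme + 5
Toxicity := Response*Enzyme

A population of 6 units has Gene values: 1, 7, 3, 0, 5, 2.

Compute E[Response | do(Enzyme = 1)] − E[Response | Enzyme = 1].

-6

do(Enzyme=1) breaks Enzyme's dependence on Gene. With Enzyme=1 fixed, Response across the units is 5, 23, 11, 2, 17, 8, mean 11.
Conditioning on Enzyme=1 selects the 3 unit(s) with Gene ∈ {7, 3, 5}. Their Response values: 23, 11, 17. Mean = 17.
Difference = 11 − 17 = -6.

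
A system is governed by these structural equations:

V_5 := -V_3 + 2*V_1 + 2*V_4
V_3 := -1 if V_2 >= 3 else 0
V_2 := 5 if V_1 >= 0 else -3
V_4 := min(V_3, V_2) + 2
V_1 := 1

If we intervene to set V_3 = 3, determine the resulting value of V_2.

5

Under do(V_3=3), the mechanism V_3 := -1 if V_2 >= 3 else 0 is discarded; V_3 is fixed at 3.
Since V_2 is not a descendant of the intervened variable, it is unaffected.
V_2 = 5 if V_1 >= 0 else -3  [with V_1=1]  = 5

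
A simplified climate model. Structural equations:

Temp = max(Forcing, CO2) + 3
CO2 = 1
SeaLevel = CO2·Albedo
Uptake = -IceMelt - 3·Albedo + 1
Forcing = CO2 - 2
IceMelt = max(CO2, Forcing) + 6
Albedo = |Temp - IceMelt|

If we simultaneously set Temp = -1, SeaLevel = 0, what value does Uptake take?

-30

Under do(Temp = -1, SeaLevel = 0), each intervened variable's structural equation is replaced by its fixed value.
Forcing = CO2 - 2  [with CO2=1]  = -1
IceMelt = max(CO2, Forcing) + 6  [with CO2=1, Forcing=-1]  = 7
Albedo = |Temp - IceMelt|  [with Temp=-1, IceMelt=7]  = 8
Uptake = -IceMelt - 3·Albedo + 1  [with IceMelt=7, Albedo=8]  = -30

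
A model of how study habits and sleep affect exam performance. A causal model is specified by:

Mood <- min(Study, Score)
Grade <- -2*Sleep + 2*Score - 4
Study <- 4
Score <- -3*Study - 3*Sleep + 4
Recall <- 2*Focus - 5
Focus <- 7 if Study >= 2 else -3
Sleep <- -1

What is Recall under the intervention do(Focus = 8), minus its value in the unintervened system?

2

The intervention breaks the incoming arrows to Focus: Focus <- 7 if Study >= 2 else -3 no longer applies, and Focus = 8.
Recall = 2*Focus - 5  [with Focus=8]  = 11
Without intervention: Focus = 7 if Study >= 2 else -3  [with Study=4]  = 7; Recall = 2*Focus - 5  [with Focus=7]  = 9.
Change = 11 − 9 = 2.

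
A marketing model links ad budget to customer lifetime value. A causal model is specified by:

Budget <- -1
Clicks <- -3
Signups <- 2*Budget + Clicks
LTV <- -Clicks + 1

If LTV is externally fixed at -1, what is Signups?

-5

Under do(LTV=-1), the mechanism LTV <- -Clicks + 1 is discarded; LTV is fixed at -1.
Since Signups is not a descendant of the intervened variable, it is unaffected.
Signups = 2*Budget + Clicks  [with Budget=-1, Clicks=-3]  = -5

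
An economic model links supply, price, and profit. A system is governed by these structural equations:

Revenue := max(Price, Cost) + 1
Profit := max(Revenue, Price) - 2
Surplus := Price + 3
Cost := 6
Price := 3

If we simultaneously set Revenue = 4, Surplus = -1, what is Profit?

The joint intervention fixes Revenue = 4, Surplus = -1, removing each variable's own equation.
Profit = max(Revenue, Price) - 2  [with Revenue=4, Price=3]  = 2

2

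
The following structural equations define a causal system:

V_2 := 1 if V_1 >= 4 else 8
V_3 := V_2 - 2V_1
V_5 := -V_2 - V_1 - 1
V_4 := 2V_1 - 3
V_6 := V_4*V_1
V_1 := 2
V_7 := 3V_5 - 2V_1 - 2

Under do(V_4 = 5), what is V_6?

Under do(V_4=5), the mechanism V_4 := 2V_1 - 3 is discarded; V_4 is fixed at 5.
V_6 = V_4*V_1  [with V_4=5, V_1=2]  = 10

10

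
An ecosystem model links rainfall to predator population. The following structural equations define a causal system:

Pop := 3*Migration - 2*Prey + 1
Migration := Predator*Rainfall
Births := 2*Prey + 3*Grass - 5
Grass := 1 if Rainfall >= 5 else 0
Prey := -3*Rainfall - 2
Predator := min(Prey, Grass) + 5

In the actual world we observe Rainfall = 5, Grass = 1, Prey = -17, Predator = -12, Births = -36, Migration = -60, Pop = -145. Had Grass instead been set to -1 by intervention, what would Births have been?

-42

do(Grass=-1) replaces the equation Grass := 1 if Rainfall >= 5 else 0 with the constant Grass = -1.
Prey = -3*Rainfall - 2  [with Rainfall=5]  = -17
Births = 2*Prey + 3*Grass - 5  [with Prey=-17, Grass=-1]  = -42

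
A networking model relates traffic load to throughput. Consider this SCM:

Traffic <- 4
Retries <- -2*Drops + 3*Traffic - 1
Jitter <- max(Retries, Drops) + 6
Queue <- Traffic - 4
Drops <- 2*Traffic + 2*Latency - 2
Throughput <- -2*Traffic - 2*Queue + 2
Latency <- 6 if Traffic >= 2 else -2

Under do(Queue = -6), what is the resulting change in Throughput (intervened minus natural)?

The intervention breaks the incoming arrows to Queue: Queue <- Traffic - 4 no longer applies, and Queue = -6.
Throughput = -2*Traffic - 2*Queue + 2  [with Traffic=4, Queue=-6]  = 6
Without intervention: Queue = Traffic - 4  [with Traffic=4]  = 0; Throughput = -2*Traffic - 2*Queue + 2  [with Traffic=4, Queue=0]  = -6.
Change = 6 − (-6) = 12.

12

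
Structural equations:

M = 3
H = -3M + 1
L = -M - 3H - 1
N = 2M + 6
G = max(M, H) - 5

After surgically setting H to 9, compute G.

do(H=9) replaces the equation H = -3M + 1 with the constant H = 9.
G = max(M, H) - 5  [with M=3, H=9]  = 4

4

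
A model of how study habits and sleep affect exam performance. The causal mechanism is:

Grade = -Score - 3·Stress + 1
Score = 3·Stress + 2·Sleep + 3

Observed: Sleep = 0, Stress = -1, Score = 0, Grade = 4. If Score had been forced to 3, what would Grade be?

The intervention breaks the incoming arrows to Score: Score = 3·Stress + 2·Sleep + 3 no longer applies, and Score = 3.
Grade = -Score - 3·Stress + 1  [with Score=3, Stress=-1]  = 1

1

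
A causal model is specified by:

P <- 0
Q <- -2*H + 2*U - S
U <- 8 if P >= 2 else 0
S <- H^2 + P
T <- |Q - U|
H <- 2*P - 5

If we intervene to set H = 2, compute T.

Under do(H=2), the mechanism H <- 2*P - 5 is discarded; H is fixed at 2.
U = 8 if P >= 2 else 0  [with P=0]  = 0
S = H^2 + P  [with H=2, P=0]  = 4
Q = -2*H + 2*U - S  [with H=2, U=0, S=4]  = -8
T = |Q - U|  [with Q=-8, U=0]  = 8

8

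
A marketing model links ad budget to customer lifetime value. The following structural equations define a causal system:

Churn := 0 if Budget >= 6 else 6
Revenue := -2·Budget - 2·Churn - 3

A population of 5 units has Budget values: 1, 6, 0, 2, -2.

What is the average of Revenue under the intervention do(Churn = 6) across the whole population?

-17.8

do(Churn=6) breaks Churn's dependence on Budget. With Churn=6 fixed, Revenue across the units is -17, -27, -15, -19, -11, mean -17.8.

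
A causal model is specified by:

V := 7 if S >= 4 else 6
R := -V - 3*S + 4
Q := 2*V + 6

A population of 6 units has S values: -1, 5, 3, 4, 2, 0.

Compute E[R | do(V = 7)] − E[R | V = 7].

7

Every unit gets V=7 under the intervention. R values become 0, -18, -12, -15, -9, -3; E[R|do(V=7)] = -9.5.
Conditioning on V=7 selects the 2 unit(s) with S ∈ {5, 4}. Their R values: -18, -15. Mean = -16.5.
Difference = -9.5 − (-16.5) = 7.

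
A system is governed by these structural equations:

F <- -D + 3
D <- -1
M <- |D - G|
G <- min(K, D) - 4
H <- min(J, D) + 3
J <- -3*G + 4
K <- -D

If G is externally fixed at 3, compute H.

do(G=3) replaces the equation G <- min(K, D) - 4 with the constant G = 3.
J = -3*G + 4  [with G=3]  = -5
H = min(J, D) + 3  [with J=-5, D=-1]  = -2

-2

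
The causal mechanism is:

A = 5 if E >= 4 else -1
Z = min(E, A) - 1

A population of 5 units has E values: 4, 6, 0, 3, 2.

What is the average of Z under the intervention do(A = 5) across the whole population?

1.8

Under do(A=5), A's equation is replaced by A=5 for every unit. Per-unit Z: 3, 4, -1, 2, 1. Mean = 1.8.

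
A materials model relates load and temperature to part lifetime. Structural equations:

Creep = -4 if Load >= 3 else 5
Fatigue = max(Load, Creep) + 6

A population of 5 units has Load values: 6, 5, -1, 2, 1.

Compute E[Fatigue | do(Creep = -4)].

8.6

do(Creep=-4) breaks Creep's dependence on Load. With Creep=-4 fixed, Fatigue across the units is 12, 11, 5, 8, 7, mean 8.6.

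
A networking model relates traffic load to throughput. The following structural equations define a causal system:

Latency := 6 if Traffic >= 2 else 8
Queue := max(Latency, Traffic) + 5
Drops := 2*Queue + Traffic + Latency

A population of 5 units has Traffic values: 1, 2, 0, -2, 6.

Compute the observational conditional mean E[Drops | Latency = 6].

32

E[Drops|Latency=6] averages over only the 2 units with Latency=6 (Traffic = 2, 6): Drops = 30, 34, mean 32.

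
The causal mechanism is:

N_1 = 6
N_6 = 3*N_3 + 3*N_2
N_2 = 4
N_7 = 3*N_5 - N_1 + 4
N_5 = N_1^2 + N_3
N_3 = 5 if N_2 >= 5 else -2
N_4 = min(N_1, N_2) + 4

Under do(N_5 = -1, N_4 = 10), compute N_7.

Setting N_5 = -1, N_4 = 10 by intervention discards those variables' equations.
N_7 = 3*N_5 - N_1 + 4  [with N_5=-1, N_1=6]  = -5

-5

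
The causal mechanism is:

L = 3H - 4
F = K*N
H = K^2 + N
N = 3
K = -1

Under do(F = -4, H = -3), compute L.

-13

Setting F = -4, H = -3 by intervention discards those variables' equations.
L = 3H - 4  [with H=-3]  = -13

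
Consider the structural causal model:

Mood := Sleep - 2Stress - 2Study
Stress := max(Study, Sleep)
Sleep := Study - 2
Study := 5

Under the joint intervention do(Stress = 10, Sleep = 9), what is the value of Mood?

The joint intervention fixes Stress = 10, Sleep = 9, removing each variable's own equation.
Mood = Sleep - 2Stress - 2Study  [with Sleep=9, Stress=10, Study=5]  = -21

-21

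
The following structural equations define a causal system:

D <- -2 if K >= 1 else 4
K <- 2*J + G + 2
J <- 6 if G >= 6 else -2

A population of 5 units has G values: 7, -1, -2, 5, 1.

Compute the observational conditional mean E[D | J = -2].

2.5

E[D|J=-2] averages over only the 4 units with J=-2 (G = -1, -2, 5, 1): D = 4, 4, -2, 4, mean 2.5.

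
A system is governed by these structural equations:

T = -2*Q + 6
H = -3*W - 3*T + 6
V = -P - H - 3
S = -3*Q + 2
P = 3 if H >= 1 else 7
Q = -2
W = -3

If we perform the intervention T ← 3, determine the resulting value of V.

-12

The intervention breaks the incoming arrows to T: T = -2*Q + 6 no longer applies, and T = 3.
H = -3*W - 3*T + 6  [with W=-3, T=3]  = 6
P = 3 if H >= 1 else 7  [with H=6]  = 3
V = -P - H - 3  [with P=3, H=6]  = -12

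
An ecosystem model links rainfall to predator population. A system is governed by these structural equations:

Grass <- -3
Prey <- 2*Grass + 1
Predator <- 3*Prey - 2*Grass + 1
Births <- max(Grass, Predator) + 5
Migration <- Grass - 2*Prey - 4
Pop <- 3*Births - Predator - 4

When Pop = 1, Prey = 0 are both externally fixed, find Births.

Under do(Pop = 1, Prey = 0), each intervened variable's structural equation is replaced by its fixed value.
Predator = 3*Prey - 2*Grass + 1  [with Prey=0, Grass=-3]  = 7
Births = max(Grass, Predator) + 5  [with Grass=-3, Predator=7]  = 12

12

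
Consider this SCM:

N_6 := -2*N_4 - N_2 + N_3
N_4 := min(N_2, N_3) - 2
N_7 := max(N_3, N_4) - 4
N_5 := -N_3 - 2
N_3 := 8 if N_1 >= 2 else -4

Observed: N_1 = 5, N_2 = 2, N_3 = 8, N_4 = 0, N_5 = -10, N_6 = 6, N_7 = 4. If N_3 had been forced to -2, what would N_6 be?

4

The intervention breaks the incoming arrows to N_3: N_3 := 8 if N_1 >= 2 else -4 no longer applies, and N_3 = -2.
N_4 = min(N_2, N_3) - 2  [with N_2=2, N_3=-2]  = -4
N_6 = -2*N_4 - N_2 + N_3  [with N_4=-4, N_2=2, N_3=-2]  = 4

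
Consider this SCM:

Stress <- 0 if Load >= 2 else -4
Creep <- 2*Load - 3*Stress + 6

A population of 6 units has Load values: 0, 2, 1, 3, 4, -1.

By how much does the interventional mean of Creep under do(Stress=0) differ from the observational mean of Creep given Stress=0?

-3

do(Stress=0) breaks Stress's dependence on Load. With Stress=0 fixed, Creep across the units is 6, 10, 8, 12, 14, 4, mean 9.
Conditioning on Stress=0 selects the 3 unit(s) with Load ∈ {2, 3, 4}. Their Creep values: 10, 12, 14. Mean = 12.
Difference = 9 − 12 = -3.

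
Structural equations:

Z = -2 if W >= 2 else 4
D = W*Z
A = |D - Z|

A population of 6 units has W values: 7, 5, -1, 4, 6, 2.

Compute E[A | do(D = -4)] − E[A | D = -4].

do(D=-4) breaks D's dependence on W. With D=-4 fixed, A across the units is 2, 2, 8, 2, 2, 2, mean 3.
Conditioning on D=-4 selects the 2 unit(s) with W ∈ {-1, 2}. Their A values: 8, 2. Mean = 5.
Difference = 3 − 5 = -2.

-2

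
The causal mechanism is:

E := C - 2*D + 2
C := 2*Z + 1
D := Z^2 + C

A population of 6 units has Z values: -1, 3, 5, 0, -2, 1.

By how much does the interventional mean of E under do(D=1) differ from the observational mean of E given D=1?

Under do(D=1), D's equation is replaced by D=1 for every unit. Per-unit E: -1, 7, 11, 1, -3, 3. Mean = 3.
E[E|D=1] averages over only the 2 units with D=1 (Z = 0, -2): E = 1, -3, mean -1.
Difference = 3 − (-1) = 4.

4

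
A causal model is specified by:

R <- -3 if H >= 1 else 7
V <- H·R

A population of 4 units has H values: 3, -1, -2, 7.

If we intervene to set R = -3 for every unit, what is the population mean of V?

The intervention sets R=-3 in all 4 units regardless of H. Recomputing V per unit gives -9, 3, 6, -21; average -5.25.

-5.25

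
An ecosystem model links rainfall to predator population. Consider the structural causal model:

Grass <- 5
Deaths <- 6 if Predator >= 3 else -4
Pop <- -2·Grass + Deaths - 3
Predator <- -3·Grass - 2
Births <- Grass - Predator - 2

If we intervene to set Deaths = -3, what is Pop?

-16

Intervening sets Deaths = -3 and removes its equation (Deaths <- 6 if Predator >= 3 else -4).
Pop = -2·Grass + Deaths - 3  [with Grass=5, Deaths=-3]  = -16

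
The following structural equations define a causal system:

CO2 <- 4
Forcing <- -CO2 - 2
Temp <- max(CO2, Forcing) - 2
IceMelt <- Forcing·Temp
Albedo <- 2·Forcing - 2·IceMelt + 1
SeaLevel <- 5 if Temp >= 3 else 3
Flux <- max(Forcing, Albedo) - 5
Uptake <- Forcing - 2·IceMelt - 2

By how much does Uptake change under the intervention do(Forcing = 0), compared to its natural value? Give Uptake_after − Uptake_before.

-18

do(Forcing=0) replaces the equation Forcing <- -CO2 - 2 with the constant Forcing = 0.
Temp = max(CO2, Forcing) - 2  [with CO2=4, Forcing=0]  = 2
IceMelt = Forcing·Temp  [with Forcing=0, Temp=2]  = 0
Uptake = Forcing - 2·IceMelt - 2  [with Forcing=0, IceMelt=0]  = -2
Without intervention: Forcing = -CO2 - 2  [with CO2=4]  = -6; Temp = max(CO2, Forcing) - 2  [with CO2=4, Forcing=-6]  = 2; IceMelt = Forcing·Temp  [with Forcing=-6, Temp=2]  = -12; Uptake = Forcing - 2·IceMelt - 2  [with Forcing=-6, IceMelt=-12]  = 16.
Change = -2 − 16 = -18.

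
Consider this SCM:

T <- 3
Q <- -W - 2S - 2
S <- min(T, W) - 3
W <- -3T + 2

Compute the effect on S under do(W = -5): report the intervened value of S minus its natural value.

The intervention breaks the incoming arrows to W: W <- -3T + 2 no longer applies, and W = -5.
S = min(T, W) - 3  [with T=3, W=-5]  = -8
Without intervention: W = -3T + 2  [with T=3]  = -7; S = min(T, W) - 3  [with T=3, W=-7]  = -10.
Change = -8 − (-10) = 2.

2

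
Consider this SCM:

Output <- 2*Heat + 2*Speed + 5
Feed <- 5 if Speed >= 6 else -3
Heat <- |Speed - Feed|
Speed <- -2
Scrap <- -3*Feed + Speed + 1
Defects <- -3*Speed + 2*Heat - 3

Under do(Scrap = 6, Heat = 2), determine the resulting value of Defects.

7

Under do(Scrap = 6, Heat = 2), each intervened variable's structural equation is replaced by its fixed value.
Defects = -3*Speed + 2*Heat - 3  [with Speed=-2, Heat=2]  = 7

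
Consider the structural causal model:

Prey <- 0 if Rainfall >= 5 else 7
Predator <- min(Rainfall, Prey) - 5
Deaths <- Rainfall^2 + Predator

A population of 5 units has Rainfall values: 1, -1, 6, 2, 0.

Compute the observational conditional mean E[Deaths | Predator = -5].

13

Conditioning on Predator=-5 selects the 2 unit(s) with Rainfall ∈ {6, 0}. Their Deaths values: 31, -5. Mean = 13.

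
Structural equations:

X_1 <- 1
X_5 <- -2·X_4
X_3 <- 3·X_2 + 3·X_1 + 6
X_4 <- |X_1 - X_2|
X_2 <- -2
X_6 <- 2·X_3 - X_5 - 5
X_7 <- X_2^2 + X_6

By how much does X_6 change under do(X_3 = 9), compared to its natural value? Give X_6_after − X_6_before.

12

The intervention breaks the incoming arrows to X_3: X_3 <- 3·X_2 + 3·X_1 + 6 no longer applies, and X_3 = 9.
X_4 = |X_1 - X_2|  [with X_1=1, X_2=-2]  = 3
X_5 = -2·X_4  [with X_4=3]  = -6
X_6 = 2·X_3 - X_5 - 5  [with X_3=9, X_5=-6]  = 19
Without intervention: X_3 = 3·X_2 + 3·X_1 + 6  [with X_2=-2, X_1=1]  = 3; X_4 = |X_1 - X_2|  [with X_1=1, X_2=-2]  = 3; X_5 = -2·X_4  [with X_4=3]  = -6; X_6 = 2·X_3 - X_5 - 5  [with X_3=3, X_5=-6]  = 7.
Change = 19 − 7 = 12.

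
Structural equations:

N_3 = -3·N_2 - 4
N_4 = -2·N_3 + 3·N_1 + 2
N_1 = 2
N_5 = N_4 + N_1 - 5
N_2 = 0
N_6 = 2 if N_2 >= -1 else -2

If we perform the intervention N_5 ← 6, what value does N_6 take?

2

The intervention breaks the incoming arrows to N_5: N_5 = N_4 + N_1 - 5 no longer applies, and N_5 = 6.
Since N_6 is not a descendant of the intervened variable, it is unaffected.
N_6 = 2 if N_2 >= -1 else -2  [with N_2=0]  = 2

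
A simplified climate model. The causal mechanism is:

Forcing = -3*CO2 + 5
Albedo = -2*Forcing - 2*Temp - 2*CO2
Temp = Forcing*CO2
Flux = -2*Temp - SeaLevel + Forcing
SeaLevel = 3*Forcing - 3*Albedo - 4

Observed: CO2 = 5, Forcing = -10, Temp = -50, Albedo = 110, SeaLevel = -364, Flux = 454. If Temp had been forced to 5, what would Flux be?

14

The intervention breaks the incoming arrows to Temp: Temp = Forcing*CO2 no longer applies, and Temp = 5.
Forcing = -3*CO2 + 5  [with CO2=5]  = -10
Albedo = -2*Forcing - 2*Temp - 2*CO2  [with Forcing=-10, Temp=5, CO2=5]  = 0
SeaLevel = 3*Forcing - 3*Albedo - 4  [with Forcing=-10, Albedo=0]  = -34
Flux = -2*Temp - SeaLevel + Forcing  [with Temp=5, SeaLevel=-34, Forcing=-10]  = 14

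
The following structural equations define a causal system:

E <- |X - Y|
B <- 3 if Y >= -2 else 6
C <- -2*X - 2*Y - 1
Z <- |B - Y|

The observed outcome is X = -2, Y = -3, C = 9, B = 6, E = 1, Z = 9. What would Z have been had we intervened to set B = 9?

12

Under do(B=9), the mechanism B <- 3 if Y >= -2 else 6 is discarded; B is fixed at 9.
Z = |B - Y|  [with B=9, Y=-3]  = 12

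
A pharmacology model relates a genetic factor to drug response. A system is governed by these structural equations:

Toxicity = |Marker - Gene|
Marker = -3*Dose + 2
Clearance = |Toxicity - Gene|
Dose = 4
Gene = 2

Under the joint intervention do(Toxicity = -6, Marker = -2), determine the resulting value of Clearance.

The joint intervention fixes Toxicity = -6, Marker = -2, removing each variable's own equation.
Clearance = |Toxicity - Gene|  [with Toxicity=-6, Gene=2]  = 8

8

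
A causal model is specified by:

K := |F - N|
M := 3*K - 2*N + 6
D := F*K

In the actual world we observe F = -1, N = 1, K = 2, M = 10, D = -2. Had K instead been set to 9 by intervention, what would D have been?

do(K=9) replaces the equation K := |F - N| with the constant K = 9.
D = F*K  [with F=-1, K=9]  = -9

-9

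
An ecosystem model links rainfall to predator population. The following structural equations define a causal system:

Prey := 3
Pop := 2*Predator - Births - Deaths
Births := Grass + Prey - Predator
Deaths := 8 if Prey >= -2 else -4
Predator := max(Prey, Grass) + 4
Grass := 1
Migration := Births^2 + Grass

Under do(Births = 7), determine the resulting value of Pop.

The intervention breaks the incoming arrows to Births: Births := Grass + Prey - Predator no longer applies, and Births = 7.
Predator = max(Prey, Grass) + 4  [with Prey=3, Grass=1]  = 7
Deaths = 8 if Prey >= -2 else -4  [with Prey=3]  = 8
Pop = 2*Predator - Births - Deaths  [with Predator=7, Births=7, Deaths=8]  = -1

-1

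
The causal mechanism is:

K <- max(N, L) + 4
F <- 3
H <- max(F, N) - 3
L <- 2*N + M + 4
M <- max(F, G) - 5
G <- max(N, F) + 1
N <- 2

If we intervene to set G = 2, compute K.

10

The intervention breaks the incoming arrows to G: G <- max(N, F) + 1 no longer applies, and G = 2.
M = max(F, G) - 5  [with F=3, G=2]  = -2
L = 2*N + M + 4  [with N=2, M=-2]  = 6
K = max(N, L) + 4  [with N=2, L=6]  = 10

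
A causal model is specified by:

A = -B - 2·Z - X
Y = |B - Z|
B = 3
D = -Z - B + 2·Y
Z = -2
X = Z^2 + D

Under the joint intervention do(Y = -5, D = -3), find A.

0

Setting Y = -5, D = -3 by intervention discards those variables' equations.
X = Z^2 + D  [with Z=-2, D=-3]  = 1
A = -B - 2·Z - X  [with B=3, Z=-2, X=1]  = 0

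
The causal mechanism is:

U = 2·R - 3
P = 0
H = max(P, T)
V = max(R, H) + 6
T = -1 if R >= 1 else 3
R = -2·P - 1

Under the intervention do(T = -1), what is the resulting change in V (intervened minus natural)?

-3

The intervention breaks the incoming arrows to T: T = -1 if R >= 1 else 3 no longer applies, and T = -1.
R = -2·P - 1  [with P=0]  = -1
H = max(P, T)  [with P=0, T=-1]  = 0
V = max(R, H) + 6  [with R=-1, H=0]  = 6
Without intervention: R = -2·P - 1  [with P=0]  = -1; T = -1 if R >= 1 else 3  [with R=-1]  = 3; H = max(P, T)  [with P=0, T=3]  = 3; V = max(R, H) + 6  [with R=-1, H=3]  = 9.
Change = 6 − 9 = -3.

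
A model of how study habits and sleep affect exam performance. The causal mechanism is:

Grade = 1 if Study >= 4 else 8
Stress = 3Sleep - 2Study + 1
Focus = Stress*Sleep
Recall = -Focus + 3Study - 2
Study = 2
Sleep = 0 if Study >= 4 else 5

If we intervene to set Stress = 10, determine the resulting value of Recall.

-46

do(Stress=10) replaces the equation Stress = 3Sleep - 2Study + 1 with the constant Stress = 10.
Sleep = 0 if Study >= 4 else 5  [with Study=2]  = 5
Focus = Stress*Sleep  [with Stress=10, Sleep=5]  = 50
Recall = -Focus + 3Study - 2  [with Focus=50, Study=2]  = -46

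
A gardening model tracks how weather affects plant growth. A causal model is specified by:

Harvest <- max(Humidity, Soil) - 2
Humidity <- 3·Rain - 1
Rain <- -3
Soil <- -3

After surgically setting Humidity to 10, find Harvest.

8

The intervention breaks the incoming arrows to Humidity: Humidity <- 3·Rain - 1 no longer applies, and Humidity = 10.
Harvest = max(Humidity, Soil) - 2  [with Humidity=10, Soil=-3]  = 8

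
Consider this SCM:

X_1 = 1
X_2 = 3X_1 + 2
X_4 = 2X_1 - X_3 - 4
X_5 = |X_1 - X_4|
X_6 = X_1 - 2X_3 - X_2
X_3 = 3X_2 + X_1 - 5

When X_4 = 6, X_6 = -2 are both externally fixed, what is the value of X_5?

5

Setting X_4 = 6, X_6 = -2 by intervention discards those variables' equations.
X_5 = |X_1 - X_4|  [with X_1=1, X_4=6]  = 5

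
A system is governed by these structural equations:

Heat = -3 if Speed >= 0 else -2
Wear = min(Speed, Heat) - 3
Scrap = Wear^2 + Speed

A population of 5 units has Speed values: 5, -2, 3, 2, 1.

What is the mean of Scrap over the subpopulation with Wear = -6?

38.75

Conditioning on Wear=-6 selects the 4 unit(s) with Speed ∈ {5, 3, 2, 1}. Their Scrap values: 41, 39, 38, 37. Mean = 38.75.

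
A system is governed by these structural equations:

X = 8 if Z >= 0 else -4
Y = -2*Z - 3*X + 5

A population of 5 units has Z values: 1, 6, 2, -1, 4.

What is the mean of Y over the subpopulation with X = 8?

-25.5

Observing X=8 restricts to units where X's equation naturally yields 8: Z ∈ {1, 6, 2, 4}. In that subpopulation Y = -21, -31, -23, -27, mean -25.5.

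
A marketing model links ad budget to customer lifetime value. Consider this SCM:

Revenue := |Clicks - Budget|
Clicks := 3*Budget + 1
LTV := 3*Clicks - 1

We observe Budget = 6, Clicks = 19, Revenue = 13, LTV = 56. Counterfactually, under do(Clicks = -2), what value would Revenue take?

8

The intervention breaks the incoming arrows to Clicks: Clicks := 3*Budget + 1 no longer applies, and Clicks = -2.
Revenue = |Clicks - Budget|  [with Clicks=-2, Budget=6]  = 8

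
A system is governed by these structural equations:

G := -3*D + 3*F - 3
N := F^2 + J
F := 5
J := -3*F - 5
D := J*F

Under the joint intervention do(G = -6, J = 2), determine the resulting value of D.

Setting G = -6, J = 2 by intervention discards those variables' equations.
D = J*F  [with J=2, F=5]  = 10

10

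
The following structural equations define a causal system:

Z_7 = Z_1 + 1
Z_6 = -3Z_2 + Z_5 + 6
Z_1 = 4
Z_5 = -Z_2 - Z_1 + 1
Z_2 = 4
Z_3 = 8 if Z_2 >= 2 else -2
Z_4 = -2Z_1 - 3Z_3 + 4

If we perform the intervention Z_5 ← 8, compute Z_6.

The intervention breaks the incoming arrows to Z_5: Z_5 = -Z_2 - Z_1 + 1 no longer applies, and Z_5 = 8.
Z_6 = -3Z_2 + Z_5 + 6  [with Z_2=4, Z_5=8]  = 2

2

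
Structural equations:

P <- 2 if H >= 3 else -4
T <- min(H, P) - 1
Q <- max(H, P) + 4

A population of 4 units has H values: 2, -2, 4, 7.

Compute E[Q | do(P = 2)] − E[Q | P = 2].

The intervention sets P=2 in all 4 units regardless of H. Recomputing Q per unit gives 6, 6, 8, 11; average 7.75.
E[Q|P=2] averages over only the 2 units with P=2 (H = 4, 7): Q = 8, 11, mean 9.5.
Difference = 7.75 − 9.5 = -1.75.

-1.75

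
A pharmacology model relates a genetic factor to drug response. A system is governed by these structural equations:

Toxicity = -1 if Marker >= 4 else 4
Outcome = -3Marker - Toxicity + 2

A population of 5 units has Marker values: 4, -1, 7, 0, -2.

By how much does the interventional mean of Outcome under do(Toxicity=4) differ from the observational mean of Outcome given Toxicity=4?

do(Toxicity=4) breaks Toxicity's dependence on Marker. With Toxicity=4 fixed, Outcome across the units is -14, 1, -23, -2, 4, mean -6.8.
Observing Toxicity=4 restricts to units where Toxicity's equation naturally yields 4: Marker ∈ {-1, 0, -2}. In that subpopulation Outcome = 1, -2, 4, mean 1.
Difference = -6.8 − 1 = -7.8.

-7.8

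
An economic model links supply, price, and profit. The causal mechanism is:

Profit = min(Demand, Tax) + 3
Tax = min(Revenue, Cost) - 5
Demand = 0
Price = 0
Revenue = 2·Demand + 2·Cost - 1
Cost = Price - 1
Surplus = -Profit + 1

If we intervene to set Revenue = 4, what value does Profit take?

-3

Under do(Revenue=4), the mechanism Revenue = 2·Demand + 2·Cost - 1 is discarded; Revenue is fixed at 4.
Cost = Price - 1  [with Price=0]  = -1
Tax = min(Revenue, Cost) - 5  [with Revenue=4, Cost=-1]  = -6
Profit = min(Demand, Tax) + 3  [with Demand=0, Tax=-6]  = -3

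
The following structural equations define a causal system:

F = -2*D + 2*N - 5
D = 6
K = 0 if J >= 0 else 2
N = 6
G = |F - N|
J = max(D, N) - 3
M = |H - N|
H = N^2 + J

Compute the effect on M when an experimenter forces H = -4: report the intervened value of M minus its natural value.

-23

The intervention breaks the incoming arrows to H: H = N^2 + J no longer applies, and H = -4.
M = |H - N|  [with H=-4, N=6]  = 10
Without intervention: J = max(D, N) - 3  [with D=6, N=6]  = 3; H = N^2 + J  [with N=6, J=3]  = 39; M = |H - N|  [with H=39, N=6]  = 33.
Change = 10 − 33 = -23.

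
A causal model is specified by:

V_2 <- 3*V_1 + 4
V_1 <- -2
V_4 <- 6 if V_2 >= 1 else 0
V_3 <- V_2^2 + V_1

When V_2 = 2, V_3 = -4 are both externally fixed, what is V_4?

Setting V_2 = 2, V_3 = -4 by intervention discards those variables' equations.
V_4 = 6 if V_2 >= 1 else 0  [with V_2=2]  = 6

6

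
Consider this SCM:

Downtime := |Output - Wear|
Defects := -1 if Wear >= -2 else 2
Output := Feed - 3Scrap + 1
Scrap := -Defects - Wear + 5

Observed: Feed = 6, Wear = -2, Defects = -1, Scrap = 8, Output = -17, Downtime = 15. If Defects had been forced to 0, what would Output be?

-14

do(Defects=0) replaces the equation Defects := -1 if Wear >= -2 else 2 with the constant Defects = 0.
Scrap = -Defects - Wear + 5  [with Defects=0, Wear=-2]  = 7
Output = Feed - 3Scrap + 1  [with Feed=6, Scrap=7]  = -14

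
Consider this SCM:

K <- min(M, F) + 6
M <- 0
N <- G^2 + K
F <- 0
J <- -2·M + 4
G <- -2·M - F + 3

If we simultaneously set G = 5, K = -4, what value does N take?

21

The joint intervention fixes G = 5, K = -4, removing each variable's own equation.
N = G^2 + K  [with G=5, K=-4]  = 21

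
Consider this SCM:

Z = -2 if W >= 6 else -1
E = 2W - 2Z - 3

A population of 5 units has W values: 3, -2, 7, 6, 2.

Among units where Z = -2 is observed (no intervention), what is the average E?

Conditioning on Z=-2 selects the 2 unit(s) with W ∈ {7, 6}. Their E values: 15, 13. Mean = 14.

14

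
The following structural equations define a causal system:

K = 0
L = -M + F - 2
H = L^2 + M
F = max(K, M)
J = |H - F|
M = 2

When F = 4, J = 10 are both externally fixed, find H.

2

The joint intervention fixes F = 4, J = 10, removing each variable's own equation.
L = -M + F - 2  [with M=2, F=4]  = 0
H = L^2 + M  [with L=0, M=2]  = 2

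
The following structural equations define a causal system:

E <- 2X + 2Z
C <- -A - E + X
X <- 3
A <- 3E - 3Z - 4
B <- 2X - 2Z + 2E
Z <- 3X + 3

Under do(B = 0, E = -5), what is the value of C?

63

The joint intervention fixes B = 0, E = -5, removing each variable's own equation.
Z = 3X + 3  [with X=3]  = 12
A = 3E - 3Z - 4  [with E=-5, Z=12]  = -55
C = -A - E + X  [with A=-55, E=-5, X=3]  = 63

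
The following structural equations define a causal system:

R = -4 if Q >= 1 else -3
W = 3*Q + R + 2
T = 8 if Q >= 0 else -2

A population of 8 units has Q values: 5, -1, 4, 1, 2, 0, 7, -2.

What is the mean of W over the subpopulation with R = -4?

Observing R=-4 restricts to units where R's equation naturally yields -4: Q ∈ {5, 4, 1, 2, 7}. In that subpopulation W = 13, 10, 1, 4, 19, mean 9.4.

9.4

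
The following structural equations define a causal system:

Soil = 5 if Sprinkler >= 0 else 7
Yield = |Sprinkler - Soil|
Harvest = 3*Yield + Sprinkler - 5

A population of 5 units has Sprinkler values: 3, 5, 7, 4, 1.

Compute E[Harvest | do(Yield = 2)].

5

The intervention sets Yield=2 in all 5 units regardless of Sprinkler. Recomputing Harvest per unit gives 4, 6, 8, 5, 2; average 5.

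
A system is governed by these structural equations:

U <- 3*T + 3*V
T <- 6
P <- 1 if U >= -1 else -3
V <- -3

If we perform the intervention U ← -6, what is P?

-3

The intervention breaks the incoming arrows to U: U <- 3*T + 3*V no longer applies, and U = -6.
P = 1 if U >= -1 else -3  [with U=-6]  = -3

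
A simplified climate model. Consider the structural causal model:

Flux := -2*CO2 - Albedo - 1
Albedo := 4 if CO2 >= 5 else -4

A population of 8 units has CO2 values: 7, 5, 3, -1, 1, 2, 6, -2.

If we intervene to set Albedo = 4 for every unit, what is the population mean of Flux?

Every unit gets Albedo=4 under the intervention. Flux values become -19, -15, -11, -3, -7, -9, -17, -1; E[Flux|do(Albedo=4)] = -10.25.

-10.25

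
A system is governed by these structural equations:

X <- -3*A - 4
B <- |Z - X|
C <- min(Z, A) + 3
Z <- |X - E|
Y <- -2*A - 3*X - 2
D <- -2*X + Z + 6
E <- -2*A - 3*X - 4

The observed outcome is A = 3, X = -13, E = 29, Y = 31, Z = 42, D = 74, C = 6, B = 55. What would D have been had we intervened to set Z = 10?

The intervention breaks the incoming arrows to Z: Z <- |X - E| no longer applies, and Z = 10.
X = -3*A - 4  [with A=3]  = -13
D = -2*X + Z + 6  [with X=-13, Z=10]  = 42

42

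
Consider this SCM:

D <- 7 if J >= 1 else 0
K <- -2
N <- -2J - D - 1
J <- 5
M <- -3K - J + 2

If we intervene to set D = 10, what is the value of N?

-21

Intervening sets D = 10 and removes its equation (D <- 7 if J >= 1 else 0).
N = -2J - D - 1  [with J=5, D=10]  = -21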